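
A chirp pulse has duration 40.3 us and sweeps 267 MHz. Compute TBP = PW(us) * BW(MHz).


TBP = 40.3 * 267 = 10760.1

10760.1


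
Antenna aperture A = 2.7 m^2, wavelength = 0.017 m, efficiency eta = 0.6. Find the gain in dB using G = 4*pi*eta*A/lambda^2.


G_linear = 4*pi*0.6*2.7/0.017^2 = 70441.25
G_dB = 10*log10(70441.25) = 48.5 dB

48.5 dB


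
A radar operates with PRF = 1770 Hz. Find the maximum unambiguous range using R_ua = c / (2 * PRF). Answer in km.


R_ua = 3e8 / (2 * 1770) = 84745.8 m = 84.7 km

84.7 km


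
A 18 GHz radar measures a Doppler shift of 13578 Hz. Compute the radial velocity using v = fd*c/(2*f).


v = 13578 * 3e8 / (2 * 18000000000.0) = 113.2 m/s

113.2 m/s


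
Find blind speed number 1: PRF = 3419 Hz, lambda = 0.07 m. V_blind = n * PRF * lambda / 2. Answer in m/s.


V_blind = 1 * 3419 * 0.07 / 2 = 119.7 m/s

119.7 m/s


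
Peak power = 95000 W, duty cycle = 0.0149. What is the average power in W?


P_avg = 95000 * 0.0149 = 1415.5 W

1415.5 W


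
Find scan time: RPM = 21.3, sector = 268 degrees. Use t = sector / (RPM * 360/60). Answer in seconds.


t = 268 / (21.3 * 360) * 60 = 2.1 s

2.1 s


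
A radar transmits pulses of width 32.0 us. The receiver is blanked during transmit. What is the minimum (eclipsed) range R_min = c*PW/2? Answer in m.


R_min = 3e8 * 32.0e-6 / 2 = 4800.0 m

4800.0 m


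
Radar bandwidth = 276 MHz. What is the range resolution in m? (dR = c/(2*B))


dR = 3e8 / (2 * 276000000.0) = 0.54 m

0.54 m


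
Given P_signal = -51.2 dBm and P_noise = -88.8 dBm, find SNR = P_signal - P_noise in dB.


SNR = -51.2 - (-88.8) = 37.6 dB

37.6 dB


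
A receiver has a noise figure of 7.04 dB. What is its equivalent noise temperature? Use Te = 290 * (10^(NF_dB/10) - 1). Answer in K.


NF_lin = 10^(7.04/10) = 5.058247
Te = 290 * (5.058247 - 1) = 1176.9 K

1176.9 K


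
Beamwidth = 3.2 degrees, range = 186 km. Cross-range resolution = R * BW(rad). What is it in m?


BW_rad = 0.055850536
CR = 186000 * 0.055850536 = 10388.2 m

10388.2 m


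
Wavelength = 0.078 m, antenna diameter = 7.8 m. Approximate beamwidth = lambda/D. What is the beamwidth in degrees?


BW_rad = 0.078 / 7.8 = 0.01
BW_deg = 0.57 degrees

0.57 degrees


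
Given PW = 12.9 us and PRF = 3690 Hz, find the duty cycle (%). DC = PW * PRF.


DC = 12.9e-6 * 3690 * 100 = 4.76%

4.76%


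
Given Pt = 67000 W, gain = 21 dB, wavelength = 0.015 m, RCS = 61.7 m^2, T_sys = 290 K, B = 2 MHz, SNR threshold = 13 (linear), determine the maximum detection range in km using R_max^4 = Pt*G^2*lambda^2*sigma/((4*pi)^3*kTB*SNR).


G_lin = 10^(21/10) = 125.892541
R^4 = 67000 * 125.892541^2 * 0.015^2 * 61.7 / ((4*pi)^3 * 1.38e-23 * 290 * 2000000.0 * 13)
R^4 = 7.13941e16 m^4
R_max = (7.13941e16)^(1/4) = 16346.2 m = 16.3 km

16.3 km


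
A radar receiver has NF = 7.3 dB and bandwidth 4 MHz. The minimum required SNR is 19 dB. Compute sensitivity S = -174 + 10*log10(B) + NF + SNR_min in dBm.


10*log10(4000000.0) = 66.02
S = -174 + 66.02 + 7.3 + 19 = -81.7 dBm

-81.7 dBm


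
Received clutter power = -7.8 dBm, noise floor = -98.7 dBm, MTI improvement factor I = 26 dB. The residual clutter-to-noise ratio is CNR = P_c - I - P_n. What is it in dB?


CNR = -7.8 - 26 - (-98.7) = 64.9 dB

64.9 dB


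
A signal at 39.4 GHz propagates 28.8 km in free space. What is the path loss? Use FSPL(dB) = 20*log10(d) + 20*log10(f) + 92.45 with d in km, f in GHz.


20*log10(28.8) = 29.19
20*log10(39.4) = 31.91
FSPL = 153.5 dB

153.5 dB


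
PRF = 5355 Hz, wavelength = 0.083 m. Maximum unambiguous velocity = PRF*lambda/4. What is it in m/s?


V_ua = 5355 * 0.083 / 4 = 111.1 m/s

111.1 m/s


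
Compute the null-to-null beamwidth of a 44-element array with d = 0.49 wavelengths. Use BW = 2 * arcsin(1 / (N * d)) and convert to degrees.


1/(N*d) = 1/(44*0.49) = 0.046382
BW = 2*arcsin(0.046382) = 5.3 degrees

5.3 degrees


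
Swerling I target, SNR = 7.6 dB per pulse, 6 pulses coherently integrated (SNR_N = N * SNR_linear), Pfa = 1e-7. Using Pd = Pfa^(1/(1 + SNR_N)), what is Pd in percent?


SNR_lin = 10^(7.6/10) = 5.7544
SNR_N = 6 * 5.7544 = 34.5264
1/(1 + SNR_N) = 1/35.5264 = 0.0281481
Pd = (1e-7)^0.0281481 = 0.63528
Pd = 63.5%

63.5%


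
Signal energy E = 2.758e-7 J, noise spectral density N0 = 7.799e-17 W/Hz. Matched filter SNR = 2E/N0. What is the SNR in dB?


SNR_lin = 2 * 2.758e-7 / 7.799e-17 = 7.073e9
SNR_dB = 10*log10(7.073e9) = 98.5 dB

98.5 dB


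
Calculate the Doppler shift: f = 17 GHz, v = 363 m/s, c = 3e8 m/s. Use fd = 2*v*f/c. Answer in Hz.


fd = 2 * 363 * 17000000000.0 / 3e8 = 41140.0 Hz

41140.0 Hz


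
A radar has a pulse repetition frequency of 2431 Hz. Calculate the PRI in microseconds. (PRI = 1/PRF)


PRI = 1/2431 = 0.0004113534 s = 411.4 us

411.4 us


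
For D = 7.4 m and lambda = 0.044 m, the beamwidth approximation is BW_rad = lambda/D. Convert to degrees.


BW_rad = 0.044 / 7.4 = 0.005946
BW_deg = 0.34 degrees

0.34 degrees


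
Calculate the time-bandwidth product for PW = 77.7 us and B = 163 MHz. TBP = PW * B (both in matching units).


TBP = 77.7 * 163 = 12665.1

12665.1


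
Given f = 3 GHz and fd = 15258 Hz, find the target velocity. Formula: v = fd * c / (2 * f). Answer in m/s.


v = 15258 * 3e8 / (2 * 3000000000.0) = 762.9 m/s

762.9 m/s


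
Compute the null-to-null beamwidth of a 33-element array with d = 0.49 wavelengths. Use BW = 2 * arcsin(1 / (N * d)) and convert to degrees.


1/(N*d) = 1/(33*0.49) = 0.061843
BW = 2*arcsin(0.061843) = 7.1 degrees

7.1 degrees


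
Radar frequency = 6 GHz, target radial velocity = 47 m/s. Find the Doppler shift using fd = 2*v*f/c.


fd = 2 * 47 * 6000000000.0 / 3e8 = 1880.0 Hz

1880.0 Hz


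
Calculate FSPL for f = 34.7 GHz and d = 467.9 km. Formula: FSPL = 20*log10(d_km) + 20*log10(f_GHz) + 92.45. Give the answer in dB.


20*log10(467.9) = 53.4
20*log10(34.7) = 30.81
FSPL = 176.7 dB

176.7 dB


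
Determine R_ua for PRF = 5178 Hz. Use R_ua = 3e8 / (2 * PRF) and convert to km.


R_ua = 3e8 / (2 * 5178) = 28968.7 m = 29.0 km

29.0 km


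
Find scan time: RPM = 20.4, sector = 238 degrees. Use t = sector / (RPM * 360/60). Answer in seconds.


t = 238 / (20.4 * 360) * 60 = 1.94 s

1.94 s


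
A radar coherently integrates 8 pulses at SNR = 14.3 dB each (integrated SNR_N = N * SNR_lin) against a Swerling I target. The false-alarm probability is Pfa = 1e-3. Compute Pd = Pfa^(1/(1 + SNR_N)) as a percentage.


SNR_lin = 10^(14.3/10) = 26.91535
SNR_N = 8 * 26.91535 = 215.3228
1/(1 + SNR_N) = 1/216.3228 = 0.0046227
Pd = (1e-3)^0.0046227 = 0.96857
Pd = 96.9%

96.9%


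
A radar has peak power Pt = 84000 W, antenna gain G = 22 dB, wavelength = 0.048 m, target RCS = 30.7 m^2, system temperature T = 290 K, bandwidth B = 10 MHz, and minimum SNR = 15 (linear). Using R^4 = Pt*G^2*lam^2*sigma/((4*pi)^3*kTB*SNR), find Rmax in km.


G_lin = 10^(22/10) = 158.489319
R^4 = 84000 * 158.489319^2 * 0.048^2 * 30.7 / ((4*pi)^3 * 1.38e-23 * 290 * 10000000.0 * 15)
R^4 = 1.25286e17 m^4
R_max = (1.25286e17)^(1/4) = 18813.8 m = 18.8 km

18.8 km


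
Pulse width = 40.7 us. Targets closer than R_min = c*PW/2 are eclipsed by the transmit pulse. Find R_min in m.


R_min = 3e8 * 40.7e-6 / 2 = 6105.0 m

6105.0 m


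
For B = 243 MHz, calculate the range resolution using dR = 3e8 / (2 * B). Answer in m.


dR = 3e8 / (2 * 243000000.0) = 0.62 m

0.62 m


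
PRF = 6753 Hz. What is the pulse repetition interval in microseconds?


PRI = 1/6753 = 0.0001480823 s = 148.1 us

148.1 us


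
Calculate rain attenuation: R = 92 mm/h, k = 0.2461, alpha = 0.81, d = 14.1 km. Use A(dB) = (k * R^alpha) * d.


gamma = 0.2461 * 92^0.81 = 9.589142 dB/km
A = 9.589142 * 14.1 = 135.21 dB

135.21 dB


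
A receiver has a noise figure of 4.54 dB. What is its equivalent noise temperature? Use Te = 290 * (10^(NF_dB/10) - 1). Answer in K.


NF_lin = 10^(4.54/10) = 2.844461
Te = 290 * (2.844461 - 1) = 534.9 K

534.9 K


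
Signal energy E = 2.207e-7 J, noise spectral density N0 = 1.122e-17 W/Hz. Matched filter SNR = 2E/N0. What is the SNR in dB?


SNR_lin = 2 * 2.207e-7 / 1.122e-17 = 3.934e10
SNR_dB = 10*log10(3.934e10) = 105.9 dB

105.9 dB


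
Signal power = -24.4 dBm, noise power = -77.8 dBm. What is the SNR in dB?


SNR = -24.4 - (-77.8) = 53.4 dB

53.4 dB


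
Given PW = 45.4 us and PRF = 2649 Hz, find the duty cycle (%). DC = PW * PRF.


DC = 45.4e-6 * 2649 * 100 = 12.03%

12.03%


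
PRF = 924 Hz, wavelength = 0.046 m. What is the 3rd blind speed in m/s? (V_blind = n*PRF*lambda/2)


V_blind = 3 * 924 * 0.046 / 2 = 63.8 m/s

63.8 m/s


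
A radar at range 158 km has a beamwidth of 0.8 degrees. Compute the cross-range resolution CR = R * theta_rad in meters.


BW_rad = 0.013962634
CR = 158000 * 0.013962634 = 2206.1 m

2206.1 m


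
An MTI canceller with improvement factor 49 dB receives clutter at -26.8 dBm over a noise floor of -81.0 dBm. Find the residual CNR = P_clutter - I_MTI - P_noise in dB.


CNR = -26.8 - 49 - (-81.0) = 5.2 dB

5.2 dB


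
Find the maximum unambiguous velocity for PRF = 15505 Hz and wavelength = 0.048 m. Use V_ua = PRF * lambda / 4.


V_ua = 15505 * 0.048 / 4 = 186.1 m/s

186.1 m/s


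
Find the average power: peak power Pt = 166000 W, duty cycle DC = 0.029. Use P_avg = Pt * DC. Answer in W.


P_avg = 166000 * 0.029 = 4814.0 W

4814.0 W


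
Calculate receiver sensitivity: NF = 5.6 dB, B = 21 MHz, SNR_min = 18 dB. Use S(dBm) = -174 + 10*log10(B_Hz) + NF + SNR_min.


10*log10(21000000.0) = 73.22
S = -174 + 73.22 + 5.6 + 18 = -77.2 dBm

-77.2 dBm


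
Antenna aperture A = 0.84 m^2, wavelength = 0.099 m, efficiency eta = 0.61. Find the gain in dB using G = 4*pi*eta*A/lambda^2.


G_linear = 4*pi*0.61*0.84/0.099^2 = 656.97
G_dB = 10*log10(656.97) = 28.2 dB

28.2 dB


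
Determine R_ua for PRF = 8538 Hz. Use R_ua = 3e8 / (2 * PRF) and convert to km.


R_ua = 3e8 / (2 * 8538) = 17568.5 m = 17.6 km

17.6 km


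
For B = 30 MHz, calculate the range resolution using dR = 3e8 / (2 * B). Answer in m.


dR = 3e8 / (2 * 30000000.0) = 5.0 m

5.0 m


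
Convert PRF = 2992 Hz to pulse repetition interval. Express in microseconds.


PRI = 1/2992 = 0.0003342246 s = 334.2 us

334.2 us


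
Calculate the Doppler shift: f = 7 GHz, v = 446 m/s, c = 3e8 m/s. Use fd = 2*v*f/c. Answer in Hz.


fd = 2 * 446 * 7000000000.0 / 3e8 = 20813.3 Hz

20813.3 Hz


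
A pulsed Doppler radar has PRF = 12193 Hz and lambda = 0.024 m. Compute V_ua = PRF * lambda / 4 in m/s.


V_ua = 12193 * 0.024 / 4 = 73.2 m/s

73.2 m/s


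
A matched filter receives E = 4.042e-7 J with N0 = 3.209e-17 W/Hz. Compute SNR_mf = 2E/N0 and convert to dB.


SNR_lin = 2 * 4.042e-7 / 3.209e-17 = 2.519e10
SNR_dB = 10*log10(2.519e10) = 104.0 dB

104.0 dB


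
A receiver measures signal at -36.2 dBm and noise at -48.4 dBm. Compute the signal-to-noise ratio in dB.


SNR = -36.2 - (-48.4) = 12.2 dB

12.2 dB


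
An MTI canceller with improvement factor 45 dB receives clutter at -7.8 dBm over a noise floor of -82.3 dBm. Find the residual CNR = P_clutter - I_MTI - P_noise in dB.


CNR = -7.8 - 45 - (-82.3) = 29.5 dB

29.5 dB


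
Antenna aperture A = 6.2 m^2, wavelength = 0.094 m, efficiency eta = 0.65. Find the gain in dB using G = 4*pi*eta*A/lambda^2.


G_linear = 4*pi*0.65*6.2/0.094^2 = 5731.38
G_dB = 10*log10(5731.38) = 37.6 dB

37.6 dB


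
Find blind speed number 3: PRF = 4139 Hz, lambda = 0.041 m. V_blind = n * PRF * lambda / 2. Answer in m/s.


V_blind = 3 * 4139 * 0.041 / 2 = 254.5 m/s

254.5 m/s


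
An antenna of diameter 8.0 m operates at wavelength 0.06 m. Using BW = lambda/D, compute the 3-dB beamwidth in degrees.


BW_rad = 0.06 / 8.0 = 0.0075
BW_deg = 0.43 degrees

0.43 degrees


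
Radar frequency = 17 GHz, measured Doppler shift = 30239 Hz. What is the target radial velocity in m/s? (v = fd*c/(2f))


v = 30239 * 3e8 / (2 * 17000000000.0) = 266.8 m/s

266.8 m/s


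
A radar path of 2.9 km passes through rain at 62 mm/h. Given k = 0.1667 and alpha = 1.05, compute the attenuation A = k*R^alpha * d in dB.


gamma = 0.1667 * 62^1.05 = 12.704187 dB/km
A = 12.704187 * 2.9 = 36.84 dB

36.84 dB


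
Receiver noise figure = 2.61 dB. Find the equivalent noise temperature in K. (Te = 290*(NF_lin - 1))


NF_lin = 10^(2.61/10) = 1.823896
Te = 290 * (1.823896 - 1) = 238.9 K

238.9 K


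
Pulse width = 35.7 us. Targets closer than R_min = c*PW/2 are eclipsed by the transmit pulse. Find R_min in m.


R_min = 3e8 * 35.7e-6 / 2 = 5355.0 m

5355.0 m


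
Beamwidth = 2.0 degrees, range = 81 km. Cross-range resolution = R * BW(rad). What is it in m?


BW_rad = 0.034906585
CR = 81000 * 0.034906585 = 2827.4 m

2827.4 m


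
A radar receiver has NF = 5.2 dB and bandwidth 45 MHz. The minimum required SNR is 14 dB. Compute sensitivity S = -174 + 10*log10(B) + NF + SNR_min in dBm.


10*log10(45000000.0) = 76.53
S = -174 + 76.53 + 5.2 + 14 = -78.3 dBm

-78.3 dBm


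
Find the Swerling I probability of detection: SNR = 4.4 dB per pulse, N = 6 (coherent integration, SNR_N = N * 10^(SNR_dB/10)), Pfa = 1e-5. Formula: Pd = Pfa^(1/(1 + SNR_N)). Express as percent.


SNR_lin = 10^(4.4/10) = 2.75423
SNR_N = 6 * 2.75423 = 16.52538
1/(1 + SNR_N) = 1/17.52538 = 0.0570601
Pd = (1e-5)^0.0570601 = 0.51844
Pd = 51.8%

51.8%


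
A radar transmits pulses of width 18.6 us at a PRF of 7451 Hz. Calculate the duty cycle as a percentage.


DC = 18.6e-6 * 7451 * 100 = 13.86%

13.86%


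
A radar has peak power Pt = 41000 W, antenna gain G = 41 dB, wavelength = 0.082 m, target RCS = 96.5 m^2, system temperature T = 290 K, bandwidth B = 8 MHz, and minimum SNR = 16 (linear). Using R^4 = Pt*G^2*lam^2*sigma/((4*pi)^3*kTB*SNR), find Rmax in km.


G_lin = 10^(41/10) = 12589.254118
R^4 = 41000 * 12589.254118^2 * 0.082^2 * 96.5 / ((4*pi)^3 * 1.38e-23 * 290 * 8000000.0 * 16)
R^4 = 4.14784e21 m^4
R_max = (4.14784e21)^(1/4) = 253778.9 m = 253.8 km

253.8 km


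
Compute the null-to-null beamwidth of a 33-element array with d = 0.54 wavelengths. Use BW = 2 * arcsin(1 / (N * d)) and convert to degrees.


1/(N*d) = 1/(33*0.54) = 0.056117
BW = 2*arcsin(0.056117) = 6.4 degrees

6.4 degrees


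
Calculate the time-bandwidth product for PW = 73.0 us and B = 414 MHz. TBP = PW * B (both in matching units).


TBP = 73.0 * 414 = 30222.0

30222.0


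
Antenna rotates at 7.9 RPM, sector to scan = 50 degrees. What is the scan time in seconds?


t = 50 / (7.9 * 360) * 60 = 1.05 s

1.05 s


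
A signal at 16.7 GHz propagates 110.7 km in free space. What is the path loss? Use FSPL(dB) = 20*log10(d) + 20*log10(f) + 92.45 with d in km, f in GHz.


20*log10(110.7) = 40.88
20*log10(16.7) = 24.45
FSPL = 157.8 dB

157.8 dB


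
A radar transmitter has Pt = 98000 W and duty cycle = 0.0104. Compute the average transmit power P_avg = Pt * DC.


P_avg = 98000 * 0.0104 = 1019.2 W

1019.2 W


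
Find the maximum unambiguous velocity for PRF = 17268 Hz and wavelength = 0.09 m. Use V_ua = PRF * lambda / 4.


V_ua = 17268 * 0.09 / 4 = 388.5 m/s

388.5 m/s


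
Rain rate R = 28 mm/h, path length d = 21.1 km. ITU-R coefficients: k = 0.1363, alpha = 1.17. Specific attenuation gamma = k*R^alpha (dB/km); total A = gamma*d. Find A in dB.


gamma = 0.1363 * 28^1.17 = 6.724667 dB/km
A = 6.724667 * 21.1 = 141.89 dB

141.89 dB


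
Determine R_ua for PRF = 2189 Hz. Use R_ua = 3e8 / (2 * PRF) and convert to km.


R_ua = 3e8 / (2 * 2189) = 68524.4 m = 68.5 km

68.5 km


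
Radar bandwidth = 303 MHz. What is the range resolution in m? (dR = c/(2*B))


dR = 3e8 / (2 * 303000000.0) = 0.5 m

0.5 m


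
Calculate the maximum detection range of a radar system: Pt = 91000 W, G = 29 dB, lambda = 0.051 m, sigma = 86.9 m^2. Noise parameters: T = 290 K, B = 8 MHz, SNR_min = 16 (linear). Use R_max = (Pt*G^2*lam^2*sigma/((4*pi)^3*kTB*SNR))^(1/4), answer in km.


G_lin = 10^(29/10) = 794.328235
R^4 = 91000 * 794.328235^2 * 0.051^2 * 86.9 / ((4*pi)^3 * 1.38e-23 * 290 * 8000000.0 * 16)
R^4 = 1.27669e19 m^4
R_max = (1.27669e19)^(1/4) = 59775.2 m = 59.8 km

59.8 km


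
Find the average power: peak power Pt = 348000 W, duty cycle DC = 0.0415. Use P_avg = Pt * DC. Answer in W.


P_avg = 348000 * 0.0415 = 14442.0 W

14442.0 W


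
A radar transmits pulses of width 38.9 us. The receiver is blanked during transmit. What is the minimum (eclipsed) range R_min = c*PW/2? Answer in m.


R_min = 3e8 * 38.9e-6 / 2 = 5835.0 m

5835.0 m


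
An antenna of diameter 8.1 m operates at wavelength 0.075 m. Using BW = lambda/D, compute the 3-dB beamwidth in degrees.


BW_rad = 0.075 / 8.1 = 0.009259
BW_deg = 0.53 degrees

0.53 degrees


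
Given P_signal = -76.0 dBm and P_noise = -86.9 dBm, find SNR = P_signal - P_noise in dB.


SNR = -76.0 - (-86.9) = 10.9 dB

10.9 dB


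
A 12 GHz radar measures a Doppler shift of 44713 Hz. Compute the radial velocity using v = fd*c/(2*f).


v = 44713 * 3e8 / (2 * 12000000000.0) = 558.9 m/s

558.9 m/s


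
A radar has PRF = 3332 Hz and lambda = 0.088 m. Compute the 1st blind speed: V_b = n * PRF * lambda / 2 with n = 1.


V_blind = 1 * 3332 * 0.088 / 2 = 146.6 m/s

146.6 m/s


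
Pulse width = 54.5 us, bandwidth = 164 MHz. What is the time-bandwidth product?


TBP = 54.5 * 164 = 8938.0

8938.0


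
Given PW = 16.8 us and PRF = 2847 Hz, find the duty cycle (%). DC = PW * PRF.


DC = 16.8e-6 * 2847 * 100 = 4.78%

4.78%


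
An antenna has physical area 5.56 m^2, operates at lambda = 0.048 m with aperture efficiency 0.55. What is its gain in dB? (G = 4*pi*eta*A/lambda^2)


G_linear = 4*pi*0.55*5.56/0.048^2 = 16678.8
G_dB = 10*log10(16678.8) = 42.2 dB

42.2 dB


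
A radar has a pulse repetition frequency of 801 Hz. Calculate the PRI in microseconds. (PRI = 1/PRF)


PRI = 1/801 = 0.0012484395 s = 1248.4 us

1248.4 us


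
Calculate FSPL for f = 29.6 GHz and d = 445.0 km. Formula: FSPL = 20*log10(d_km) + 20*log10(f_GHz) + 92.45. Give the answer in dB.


20*log10(445.0) = 52.97
20*log10(29.6) = 29.43
FSPL = 174.8 dB

174.8 dB


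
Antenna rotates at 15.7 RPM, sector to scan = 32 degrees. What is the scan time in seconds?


t = 32 / (15.7 * 360) * 60 = 0.34 s

0.34 s


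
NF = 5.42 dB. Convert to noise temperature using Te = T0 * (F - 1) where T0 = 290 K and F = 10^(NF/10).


NF_lin = 10^(5.42/10) = 3.483373
Te = 290 * (3.483373 - 1) = 720.2 K

720.2 K


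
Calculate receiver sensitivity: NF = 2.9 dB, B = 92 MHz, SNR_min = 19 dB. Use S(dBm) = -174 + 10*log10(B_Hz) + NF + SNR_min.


10*log10(92000000.0) = 79.64
S = -174 + 79.64 + 2.9 + 19 = -72.5 dBm

-72.5 dBm


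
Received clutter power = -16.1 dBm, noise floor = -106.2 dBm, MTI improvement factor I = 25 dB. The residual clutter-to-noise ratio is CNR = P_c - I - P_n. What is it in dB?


CNR = -16.1 - 25 - (-106.2) = 65.1 dB

65.1 dB


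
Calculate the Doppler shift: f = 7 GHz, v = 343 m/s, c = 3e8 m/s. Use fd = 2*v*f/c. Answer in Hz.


fd = 2 * 343 * 7000000000.0 / 3e8 = 16006.7 Hz

16006.7 Hz


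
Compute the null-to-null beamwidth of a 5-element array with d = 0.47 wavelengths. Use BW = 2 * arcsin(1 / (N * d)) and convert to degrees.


1/(N*d) = 1/(5*0.47) = 0.425532
BW = 2*arcsin(0.425532) = 50.4 degrees

50.4 degrees


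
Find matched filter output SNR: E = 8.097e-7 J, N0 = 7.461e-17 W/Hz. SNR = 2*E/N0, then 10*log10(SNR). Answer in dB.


SNR_lin = 2 * 8.097e-7 / 7.461e-17 = 2.17e10
SNR_dB = 10*log10(2.17e10) = 103.4 dB

103.4 dB


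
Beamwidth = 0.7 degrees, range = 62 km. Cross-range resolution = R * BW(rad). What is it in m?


BW_rad = 0.012217305
CR = 62000 * 0.012217305 = 757.5 m

757.5 m


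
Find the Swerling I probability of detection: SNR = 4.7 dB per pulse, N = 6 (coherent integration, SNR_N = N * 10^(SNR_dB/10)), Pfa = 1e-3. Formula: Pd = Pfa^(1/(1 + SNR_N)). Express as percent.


SNR_lin = 10^(4.7/10) = 2.95121
SNR_N = 6 * 2.95121 = 17.70726
1/(1 + SNR_N) = 1/18.70726 = 0.0534552
Pd = (1e-3)^0.0534552 = 0.69125
Pd = 69.1%

69.1%


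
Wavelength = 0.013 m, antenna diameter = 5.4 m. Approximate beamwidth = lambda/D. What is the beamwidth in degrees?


BW_rad = 0.013 / 5.4 = 0.002407
BW_deg = 0.14 degrees

0.14 degrees


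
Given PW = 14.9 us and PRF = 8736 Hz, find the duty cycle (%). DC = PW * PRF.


DC = 14.9e-6 * 8736 * 100 = 13.02%

13.02%


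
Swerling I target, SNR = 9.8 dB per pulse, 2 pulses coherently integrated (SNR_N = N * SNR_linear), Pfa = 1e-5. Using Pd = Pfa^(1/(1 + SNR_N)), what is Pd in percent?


SNR_lin = 10^(9.8/10) = 9.54993
SNR_N = 2 * 9.54993 = 19.09986
1/(1 + SNR_N) = 1/20.09986 = 0.0497516
Pd = (1e-5)^0.0497516 = 0.56395
Pd = 56.4%

56.4%


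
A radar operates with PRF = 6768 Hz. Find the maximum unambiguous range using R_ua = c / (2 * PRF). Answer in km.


R_ua = 3e8 / (2 * 6768) = 22163.1 m = 22.2 km

22.2 km


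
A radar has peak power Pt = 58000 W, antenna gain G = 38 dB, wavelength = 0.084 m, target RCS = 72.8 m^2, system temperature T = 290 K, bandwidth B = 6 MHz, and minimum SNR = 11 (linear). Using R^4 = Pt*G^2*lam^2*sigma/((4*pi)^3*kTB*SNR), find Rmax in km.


G_lin = 10^(38/10) = 6309.573445
R^4 = 58000 * 6309.573445^2 * 0.084^2 * 72.8 / ((4*pi)^3 * 1.38e-23 * 290 * 6000000.0 * 11)
R^4 = 2.26291e21 m^4
R_max = (2.26291e21)^(1/4) = 218105.6 m = 218.1 km

218.1 km


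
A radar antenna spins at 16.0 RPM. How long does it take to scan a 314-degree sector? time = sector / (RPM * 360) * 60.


t = 314 / (16.0 * 360) * 60 = 3.27 s

3.27 s


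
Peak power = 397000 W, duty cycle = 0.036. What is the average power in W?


P_avg = 397000 * 0.036 = 14292.0 W

14292.0 W


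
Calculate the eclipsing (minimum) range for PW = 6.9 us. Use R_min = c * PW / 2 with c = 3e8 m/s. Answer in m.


R_min = 3e8 * 6.9e-6 / 2 = 1035.0 m

1035.0 m


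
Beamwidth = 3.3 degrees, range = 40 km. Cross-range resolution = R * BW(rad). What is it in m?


BW_rad = 0.057595865
CR = 40000 * 0.057595865 = 2303.8 m

2303.8 m


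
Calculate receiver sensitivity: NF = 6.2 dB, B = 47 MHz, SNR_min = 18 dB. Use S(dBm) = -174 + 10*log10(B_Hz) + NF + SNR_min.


10*log10(47000000.0) = 76.72
S = -174 + 76.72 + 6.2 + 18 = -73.1 dBm

-73.1 dBm


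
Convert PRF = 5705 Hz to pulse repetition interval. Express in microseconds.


PRI = 1/5705 = 0.0001752848 s = 175.3 us

175.3 us


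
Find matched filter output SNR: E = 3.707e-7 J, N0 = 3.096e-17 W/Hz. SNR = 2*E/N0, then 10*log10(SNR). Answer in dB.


SNR_lin = 2 * 3.707e-7 / 3.096e-17 = 2.395e10
SNR_dB = 10*log10(2.395e10) = 103.8 dB

103.8 dB


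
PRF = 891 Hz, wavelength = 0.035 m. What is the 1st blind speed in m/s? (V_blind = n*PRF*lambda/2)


V_blind = 1 * 891 * 0.035 / 2 = 15.6 m/s

15.6 m/s


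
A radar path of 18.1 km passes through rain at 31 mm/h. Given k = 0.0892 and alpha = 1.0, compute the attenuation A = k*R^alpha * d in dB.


gamma = 0.0892 * 31^1.0 = 2.7652 dB/km
A = 2.7652 * 18.1 = 50.05 dB

50.05 dB


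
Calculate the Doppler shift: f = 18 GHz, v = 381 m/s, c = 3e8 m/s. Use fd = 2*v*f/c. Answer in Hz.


fd = 2 * 381 * 18000000000.0 / 3e8 = 45720.0 Hz

45720.0 Hz


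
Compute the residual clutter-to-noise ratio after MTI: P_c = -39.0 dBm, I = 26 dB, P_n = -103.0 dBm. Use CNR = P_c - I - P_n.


CNR = -39.0 - 26 - (-103.0) = 38.0 dB

38.0 dB


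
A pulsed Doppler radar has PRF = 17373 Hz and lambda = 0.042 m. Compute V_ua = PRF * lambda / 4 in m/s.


V_ua = 17373 * 0.042 / 4 = 182.4 m/s

182.4 m/s


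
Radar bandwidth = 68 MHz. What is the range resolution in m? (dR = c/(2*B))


dR = 3e8 / (2 * 68000000.0) = 2.21 m

2.21 m


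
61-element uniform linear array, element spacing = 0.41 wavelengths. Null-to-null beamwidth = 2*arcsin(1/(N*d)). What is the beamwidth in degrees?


1/(N*d) = 1/(61*0.41) = 0.039984
BW = 2*arcsin(0.039984) = 4.6 degrees

4.6 degrees


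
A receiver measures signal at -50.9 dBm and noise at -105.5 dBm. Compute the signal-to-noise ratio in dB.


SNR = -50.9 - (-105.5) = 54.6 dB

54.6 dB


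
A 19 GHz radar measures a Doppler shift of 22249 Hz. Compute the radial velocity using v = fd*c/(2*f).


v = 22249 * 3e8 / (2 * 19000000000.0) = 175.7 m/s

175.7 m/s


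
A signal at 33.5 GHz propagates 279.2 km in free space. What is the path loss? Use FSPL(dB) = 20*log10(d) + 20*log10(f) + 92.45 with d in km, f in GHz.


20*log10(279.2) = 48.92
20*log10(33.5) = 30.5
FSPL = 171.9 dB

171.9 dB


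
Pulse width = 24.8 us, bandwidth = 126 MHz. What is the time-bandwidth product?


TBP = 24.8 * 126 = 3124.8

3124.8


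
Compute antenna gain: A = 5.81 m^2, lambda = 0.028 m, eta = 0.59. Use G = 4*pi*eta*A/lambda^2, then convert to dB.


G_linear = 4*pi*0.59*5.81/0.028^2 = 54944.21
G_dB = 10*log10(54944.21) = 47.4 dB

47.4 dB


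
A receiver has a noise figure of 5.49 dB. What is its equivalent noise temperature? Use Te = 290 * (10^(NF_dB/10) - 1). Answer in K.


NF_lin = 10^(5.49/10) = 3.539973
Te = 290 * (3.539973 - 1) = 736.6 K

736.6 K


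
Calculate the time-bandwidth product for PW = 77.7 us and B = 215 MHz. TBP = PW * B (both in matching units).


TBP = 77.7 * 215 = 16705.5

16705.5


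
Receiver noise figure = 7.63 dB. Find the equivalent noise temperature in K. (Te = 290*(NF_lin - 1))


NF_lin = 10^(7.63/10) = 5.794287
Te = 290 * (5.794287 - 1) = 1390.3 K

1390.3 K


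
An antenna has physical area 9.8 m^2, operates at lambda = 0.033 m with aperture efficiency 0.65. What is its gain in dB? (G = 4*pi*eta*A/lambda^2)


G_linear = 4*pi*0.65*9.8/0.033^2 = 73505.77
G_dB = 10*log10(73505.77) = 48.7 dB

48.7 dB


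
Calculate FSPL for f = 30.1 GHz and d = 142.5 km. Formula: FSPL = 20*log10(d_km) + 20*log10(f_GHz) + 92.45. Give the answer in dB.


20*log10(142.5) = 43.08
20*log10(30.1) = 29.57
FSPL = 165.1 dB

165.1 dB


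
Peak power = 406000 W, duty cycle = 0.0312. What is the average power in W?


P_avg = 406000 * 0.0312 = 12667.2 W

12667.2 W


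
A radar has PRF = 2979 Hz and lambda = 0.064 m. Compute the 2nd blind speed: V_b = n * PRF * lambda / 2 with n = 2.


V_blind = 2 * 2979 * 0.064 / 2 = 190.7 m/s

190.7 m/s


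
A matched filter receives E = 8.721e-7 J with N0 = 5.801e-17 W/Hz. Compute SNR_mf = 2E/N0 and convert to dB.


SNR_lin = 2 * 8.721e-7 / 5.801e-17 = 3.007e10
SNR_dB = 10*log10(3.007e10) = 104.8 dB

104.8 dB


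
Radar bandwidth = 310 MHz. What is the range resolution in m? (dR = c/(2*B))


dR = 3e8 / (2 * 310000000.0) = 0.48 m

0.48 m


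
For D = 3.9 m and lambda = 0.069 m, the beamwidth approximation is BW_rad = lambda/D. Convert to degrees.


BW_rad = 0.069 / 3.9 = 0.017692
BW_deg = 1.01 degrees

1.01 degrees


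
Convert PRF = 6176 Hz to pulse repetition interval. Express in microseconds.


PRI = 1/6176 = 0.0001619171 s = 161.9 us

161.9 us


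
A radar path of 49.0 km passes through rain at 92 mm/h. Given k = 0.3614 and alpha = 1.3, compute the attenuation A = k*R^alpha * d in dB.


gamma = 0.3614 * 92^1.3 = 129.095863 dB/km
A = 129.095863 * 49.0 = 6325.7 dB

6325.7 dB


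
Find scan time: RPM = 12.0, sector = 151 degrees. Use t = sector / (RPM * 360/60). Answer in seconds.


t = 151 / (12.0 * 360) * 60 = 2.1 s

2.1 s


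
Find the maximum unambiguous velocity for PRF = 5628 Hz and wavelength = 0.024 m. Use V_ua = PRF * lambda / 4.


V_ua = 5628 * 0.024 / 4 = 33.8 m/s

33.8 m/s


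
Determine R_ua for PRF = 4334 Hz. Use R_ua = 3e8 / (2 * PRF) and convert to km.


R_ua = 3e8 / (2 * 4334) = 34610.1 m = 34.6 km

34.6 km


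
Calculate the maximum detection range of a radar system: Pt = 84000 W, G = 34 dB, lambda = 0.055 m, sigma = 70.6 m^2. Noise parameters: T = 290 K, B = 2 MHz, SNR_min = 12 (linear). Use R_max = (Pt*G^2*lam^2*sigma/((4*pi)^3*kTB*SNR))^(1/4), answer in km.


G_lin = 10^(34/10) = 2511.886432
R^4 = 84000 * 2511.886432^2 * 0.055^2 * 70.6 / ((4*pi)^3 * 1.38e-23 * 290 * 2000000.0 * 12)
R^4 = 5.9387e20 m^4
R_max = (5.9387e20)^(1/4) = 156107.2 m = 156.1 km

156.1 km


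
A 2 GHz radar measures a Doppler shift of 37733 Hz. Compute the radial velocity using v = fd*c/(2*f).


v = 37733 * 3e8 / (2 * 2000000000.0) = 2830.0 m/s

2830.0 m/s


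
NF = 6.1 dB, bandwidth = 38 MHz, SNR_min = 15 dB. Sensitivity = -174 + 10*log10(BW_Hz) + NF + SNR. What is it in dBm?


10*log10(38000000.0) = 75.8
S = -174 + 75.8 + 6.1 + 15 = -77.1 dBm

-77.1 dBm


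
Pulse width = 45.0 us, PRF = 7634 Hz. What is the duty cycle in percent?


DC = 45.0e-6 * 7634 * 100 = 34.35%

34.35%


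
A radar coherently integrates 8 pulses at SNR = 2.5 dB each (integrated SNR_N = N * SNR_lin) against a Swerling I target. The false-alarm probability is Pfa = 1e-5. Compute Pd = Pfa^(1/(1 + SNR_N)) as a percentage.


SNR_lin = 10^(2.5/10) = 1.77828
SNR_N = 8 * 1.77828 = 14.22624
1/(1 + SNR_N) = 1/15.22624 = 0.0656761
Pd = (1e-5)^0.0656761 = 0.46948
Pd = 46.9%

46.9%


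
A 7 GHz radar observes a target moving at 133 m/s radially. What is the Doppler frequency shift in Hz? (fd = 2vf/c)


fd = 2 * 133 * 7000000000.0 / 3e8 = 6206.7 Hz

6206.7 Hz


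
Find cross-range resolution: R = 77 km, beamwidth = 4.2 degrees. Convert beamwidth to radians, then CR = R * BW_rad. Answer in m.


BW_rad = 0.073303829
CR = 77000 * 0.073303829 = 5644.4 m

5644.4 m


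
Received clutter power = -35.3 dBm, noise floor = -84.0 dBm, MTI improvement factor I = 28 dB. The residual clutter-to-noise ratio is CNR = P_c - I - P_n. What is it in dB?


CNR = -35.3 - 28 - (-84.0) = 20.7 dB

20.7 dB


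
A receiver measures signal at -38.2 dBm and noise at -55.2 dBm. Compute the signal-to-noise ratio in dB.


SNR = -38.2 - (-55.2) = 17.0 dB

17.0 dB


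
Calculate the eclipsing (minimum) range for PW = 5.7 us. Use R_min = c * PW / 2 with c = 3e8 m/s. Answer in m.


R_min = 3e8 * 5.7e-6 / 2 = 855.0 m

855.0 m


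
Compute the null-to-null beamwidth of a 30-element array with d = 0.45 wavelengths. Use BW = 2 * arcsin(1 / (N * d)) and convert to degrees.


1/(N*d) = 1/(30*0.45) = 0.074074
BW = 2*arcsin(0.074074) = 8.5 degrees

8.5 degrees


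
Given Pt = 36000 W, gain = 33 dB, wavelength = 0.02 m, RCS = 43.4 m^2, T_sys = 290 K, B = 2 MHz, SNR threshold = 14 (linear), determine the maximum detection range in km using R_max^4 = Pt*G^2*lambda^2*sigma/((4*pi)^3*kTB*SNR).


G_lin = 10^(33/10) = 1995.262315
R^4 = 36000 * 1995.262315^2 * 0.02^2 * 43.4 / ((4*pi)^3 * 1.38e-23 * 290 * 2000000.0 * 14)
R^4 = 1.11889e19 m^4
R_max = (1.11889e19)^(1/4) = 57835.8 m = 57.8 km

57.8 km


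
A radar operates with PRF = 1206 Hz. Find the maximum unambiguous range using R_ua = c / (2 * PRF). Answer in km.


R_ua = 3e8 / (2 * 1206) = 124378.1 m = 124.4 km

124.4 km


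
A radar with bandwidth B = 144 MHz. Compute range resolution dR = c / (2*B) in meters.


dR = 3e8 / (2 * 144000000.0) = 1.04 m

1.04 m


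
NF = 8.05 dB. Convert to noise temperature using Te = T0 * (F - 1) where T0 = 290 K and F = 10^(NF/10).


NF_lin = 10^(8.05/10) = 6.382635
Te = 290 * (6.382635 - 1) = 1561.0 K

1561.0 K


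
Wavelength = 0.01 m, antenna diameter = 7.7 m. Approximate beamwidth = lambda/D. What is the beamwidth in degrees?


BW_rad = 0.01 / 7.7 = 0.001299
BW_deg = 0.07 degrees

0.07 degrees


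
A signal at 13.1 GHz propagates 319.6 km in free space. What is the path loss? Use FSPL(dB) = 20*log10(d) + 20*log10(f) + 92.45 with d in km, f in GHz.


20*log10(319.6) = 50.09
20*log10(13.1) = 22.35
FSPL = 164.9 dB

164.9 dB


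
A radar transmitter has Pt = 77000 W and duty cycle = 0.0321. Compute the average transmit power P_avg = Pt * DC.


P_avg = 77000 * 0.0321 = 2471.7 W

2471.7 W


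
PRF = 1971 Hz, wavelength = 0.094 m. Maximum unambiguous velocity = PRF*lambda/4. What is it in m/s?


V_ua = 1971 * 0.094 / 4 = 46.3 m/s

46.3 m/s


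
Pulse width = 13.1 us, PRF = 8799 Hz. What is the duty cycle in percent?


DC = 13.1e-6 * 8799 * 100 = 11.53%

11.53%


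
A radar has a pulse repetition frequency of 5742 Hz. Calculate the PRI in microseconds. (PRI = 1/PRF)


PRI = 1/5742 = 0.0001741553 s = 174.2 us

174.2 us


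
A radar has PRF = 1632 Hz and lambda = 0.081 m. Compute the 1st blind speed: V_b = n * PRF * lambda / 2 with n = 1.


V_blind = 1 * 1632 * 0.081 / 2 = 66.1 m/s

66.1 m/s


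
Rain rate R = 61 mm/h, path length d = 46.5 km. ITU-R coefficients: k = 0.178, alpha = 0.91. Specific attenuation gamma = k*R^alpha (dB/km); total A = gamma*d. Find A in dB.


gamma = 0.178 * 61^0.91 = 7.500154 dB/km
A = 7.500154 * 46.5 = 348.76 dB

348.76 dB


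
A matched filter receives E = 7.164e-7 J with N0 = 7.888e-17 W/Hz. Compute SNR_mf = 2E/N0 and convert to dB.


SNR_lin = 2 * 7.164e-7 / 7.888e-17 = 1.816e10
SNR_dB = 10*log10(1.816e10) = 102.6 dB

102.6 dB


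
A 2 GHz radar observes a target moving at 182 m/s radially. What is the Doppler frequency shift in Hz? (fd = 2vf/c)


fd = 2 * 182 * 2000000000.0 / 3e8 = 2426.7 Hz

2426.7 Hz


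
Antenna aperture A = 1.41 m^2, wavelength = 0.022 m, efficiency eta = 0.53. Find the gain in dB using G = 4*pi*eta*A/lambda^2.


G_linear = 4*pi*0.53*1.41/0.022^2 = 19402.58
G_dB = 10*log10(19402.58) = 42.9 dB

42.9 dB


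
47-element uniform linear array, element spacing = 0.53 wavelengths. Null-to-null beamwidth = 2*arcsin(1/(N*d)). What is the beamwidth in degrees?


1/(N*d) = 1/(47*0.53) = 0.040145
BW = 2*arcsin(0.040145) = 4.6 degrees

4.6 degrees


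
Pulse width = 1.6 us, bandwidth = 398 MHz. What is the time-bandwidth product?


TBP = 1.6 * 398 = 636.8

636.8


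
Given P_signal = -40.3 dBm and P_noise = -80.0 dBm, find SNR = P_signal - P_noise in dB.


SNR = -40.3 - (-80.0) = 39.7 dB

39.7 dB


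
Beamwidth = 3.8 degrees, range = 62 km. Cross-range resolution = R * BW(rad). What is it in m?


BW_rad = 0.066322512
CR = 62000 * 0.066322512 = 4112.0 m

4112.0 m


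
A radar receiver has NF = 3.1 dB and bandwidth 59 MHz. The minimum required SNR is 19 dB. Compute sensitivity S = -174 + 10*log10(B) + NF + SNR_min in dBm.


10*log10(59000000.0) = 77.71
S = -174 + 77.71 + 3.1 + 19 = -74.2 dBm

-74.2 dBm


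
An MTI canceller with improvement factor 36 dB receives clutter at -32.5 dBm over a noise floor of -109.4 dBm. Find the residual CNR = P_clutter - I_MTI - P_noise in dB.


CNR = -32.5 - 36 - (-109.4) = 40.9 dB

40.9 dB


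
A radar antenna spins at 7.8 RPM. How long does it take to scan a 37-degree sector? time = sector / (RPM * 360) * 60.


t = 37 / (7.8 * 360) * 60 = 0.79 s

0.79 s


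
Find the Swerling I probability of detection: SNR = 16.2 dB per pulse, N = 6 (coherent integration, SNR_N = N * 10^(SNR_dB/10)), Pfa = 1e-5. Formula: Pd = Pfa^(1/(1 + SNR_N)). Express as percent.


SNR_lin = 10^(16.2/10) = 41.68694
SNR_N = 6 * 41.68694 = 250.12164
1/(1 + SNR_N) = 1/251.12164 = 0.0039821
Pd = (1e-5)^0.0039821 = 0.95519
Pd = 95.5%

95.5%


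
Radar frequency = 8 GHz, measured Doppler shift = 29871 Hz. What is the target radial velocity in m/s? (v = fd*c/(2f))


v = 29871 * 3e8 / (2 * 8000000000.0) = 560.1 m/s

560.1 m/s


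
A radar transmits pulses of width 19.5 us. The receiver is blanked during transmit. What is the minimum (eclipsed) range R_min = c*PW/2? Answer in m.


R_min = 3e8 * 19.5e-6 / 2 = 2925.0 m

2925.0 m


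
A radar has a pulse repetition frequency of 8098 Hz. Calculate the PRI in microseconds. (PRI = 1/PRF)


PRI = 1/8098 = 0.0001234873 s = 123.5 us

123.5 us


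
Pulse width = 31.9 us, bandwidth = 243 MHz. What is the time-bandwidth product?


TBP = 31.9 * 243 = 7751.7

7751.7


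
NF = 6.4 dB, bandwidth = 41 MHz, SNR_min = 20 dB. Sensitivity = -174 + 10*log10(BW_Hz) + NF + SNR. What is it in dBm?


10*log10(41000000.0) = 76.13
S = -174 + 76.13 + 6.4 + 20 = -71.5 dBm

-71.5 dBm


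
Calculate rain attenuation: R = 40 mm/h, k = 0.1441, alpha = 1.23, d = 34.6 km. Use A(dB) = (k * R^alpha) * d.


gamma = 0.1441 * 40^1.23 = 13.464734 dB/km
A = 13.464734 * 34.6 = 465.88 dB

465.88 dB


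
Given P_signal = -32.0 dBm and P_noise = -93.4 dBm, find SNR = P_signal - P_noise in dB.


SNR = -32.0 - (-93.4) = 61.4 dB

61.4 dB


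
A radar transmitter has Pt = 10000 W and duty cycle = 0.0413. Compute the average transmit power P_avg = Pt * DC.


P_avg = 10000 * 0.0413 = 413.0 W

413.0 W


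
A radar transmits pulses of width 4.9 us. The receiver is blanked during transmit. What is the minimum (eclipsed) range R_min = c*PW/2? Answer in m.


R_min = 3e8 * 4.9e-6 / 2 = 735.0 m

735.0 m


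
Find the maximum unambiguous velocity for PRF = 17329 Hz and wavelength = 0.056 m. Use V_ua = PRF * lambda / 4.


V_ua = 17329 * 0.056 / 4 = 242.6 m/s

242.6 m/s


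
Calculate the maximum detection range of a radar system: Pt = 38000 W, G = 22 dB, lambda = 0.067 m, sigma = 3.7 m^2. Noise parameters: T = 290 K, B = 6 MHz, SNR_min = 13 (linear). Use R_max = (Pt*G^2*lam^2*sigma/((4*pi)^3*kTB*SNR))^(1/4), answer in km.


G_lin = 10^(22/10) = 158.489319
R^4 = 38000 * 158.489319^2 * 0.067^2 * 3.7 / ((4*pi)^3 * 1.38e-23 * 290 * 6000000.0 * 13)
R^4 = 2.55937e16 m^4
R_max = (2.55937e16)^(1/4) = 12648.3 m = 12.6 km

12.6 km


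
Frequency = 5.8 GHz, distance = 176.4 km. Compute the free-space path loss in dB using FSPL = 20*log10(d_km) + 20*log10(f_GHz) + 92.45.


20*log10(176.4) = 44.93
20*log10(5.8) = 15.27
FSPL = 152.6 dB

152.6 dB


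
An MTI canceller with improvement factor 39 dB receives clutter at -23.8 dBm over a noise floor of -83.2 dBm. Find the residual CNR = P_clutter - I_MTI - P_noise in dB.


CNR = -23.8 - 39 - (-83.2) = 20.4 dB

20.4 dB


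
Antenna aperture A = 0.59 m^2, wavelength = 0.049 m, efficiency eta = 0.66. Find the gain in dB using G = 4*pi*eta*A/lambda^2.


G_linear = 4*pi*0.66*0.59/0.049^2 = 2038.04
G_dB = 10*log10(2038.04) = 33.1 dB

33.1 dB


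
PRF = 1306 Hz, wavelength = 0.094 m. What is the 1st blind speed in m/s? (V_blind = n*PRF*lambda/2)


V_blind = 1 * 1306 * 0.094 / 2 = 61.4 m/s

61.4 m/s


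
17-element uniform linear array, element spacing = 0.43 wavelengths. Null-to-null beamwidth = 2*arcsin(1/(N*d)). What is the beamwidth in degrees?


1/(N*d) = 1/(17*0.43) = 0.136799
BW = 2*arcsin(0.136799) = 15.7 degrees

15.7 degrees


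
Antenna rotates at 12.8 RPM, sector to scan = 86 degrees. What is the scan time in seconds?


t = 86 / (12.8 * 360) * 60 = 1.12 s

1.12 s


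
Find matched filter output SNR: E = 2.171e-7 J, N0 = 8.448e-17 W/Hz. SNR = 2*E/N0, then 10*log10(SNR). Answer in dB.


SNR_lin = 2 * 2.171e-7 / 8.448e-17 = 5.14e9
SNR_dB = 10*log10(5.14e9) = 97.1 dB

97.1 dB


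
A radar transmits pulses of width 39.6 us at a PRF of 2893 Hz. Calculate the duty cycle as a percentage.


DC = 39.6e-6 * 2893 * 100 = 11.46%

11.46%


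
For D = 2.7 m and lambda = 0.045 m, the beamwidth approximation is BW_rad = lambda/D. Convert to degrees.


BW_rad = 0.045 / 2.7 = 0.016667
BW_deg = 0.95 degrees

0.95 degrees


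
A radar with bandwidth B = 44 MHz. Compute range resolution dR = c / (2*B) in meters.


dR = 3e8 / (2 * 44000000.0) = 3.41 m

3.41 m


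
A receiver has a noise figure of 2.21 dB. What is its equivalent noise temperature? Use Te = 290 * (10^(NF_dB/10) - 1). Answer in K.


NF_lin = 10^(2.21/10) = 1.663413
Te = 290 * (1.663413 - 1) = 192.4 K

192.4 K


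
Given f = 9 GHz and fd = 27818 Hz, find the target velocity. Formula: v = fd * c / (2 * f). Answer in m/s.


v = 27818 * 3e8 / (2 * 9000000000.0) = 463.6 m/s

463.6 m/s
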